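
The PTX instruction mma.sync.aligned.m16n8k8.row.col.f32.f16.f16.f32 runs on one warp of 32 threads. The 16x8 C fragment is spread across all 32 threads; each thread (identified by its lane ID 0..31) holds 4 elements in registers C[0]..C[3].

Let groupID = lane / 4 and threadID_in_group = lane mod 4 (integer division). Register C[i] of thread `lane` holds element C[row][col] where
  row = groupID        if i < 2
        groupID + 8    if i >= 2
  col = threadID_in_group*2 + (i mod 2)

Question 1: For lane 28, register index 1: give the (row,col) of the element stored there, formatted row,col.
7,1

L=28⇒gr=28>>2=7, th=28&3=0
[1]⇒row 7+0=7  col 0·2+1=1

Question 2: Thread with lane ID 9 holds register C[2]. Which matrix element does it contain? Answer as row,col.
L=9->gid=9>>2=2, tid=9&3=1
[2]->row 2+8=10  col 1·2+0=2

10,2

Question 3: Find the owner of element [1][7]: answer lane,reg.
7,1

r:1=>grp=1,rB=0  c:7=>tig=3,lo=1
L=1*4+3=7  i=0*2+1=1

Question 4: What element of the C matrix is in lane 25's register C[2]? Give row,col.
25: grp=6,tig=1
[2] (6+8,1*2+0) = (14,2)

14,2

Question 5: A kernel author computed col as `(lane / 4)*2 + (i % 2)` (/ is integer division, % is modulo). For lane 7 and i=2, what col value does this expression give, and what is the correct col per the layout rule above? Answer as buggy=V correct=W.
buggy=2 correct=6

`(lane / 4)*2 + (i % 2)`[7,2]=>2
lane 7=>7/4=1, 7 mod 4=3
i=2  r:1+8=>9  c:2·3+0=>6
col: 2 vs 6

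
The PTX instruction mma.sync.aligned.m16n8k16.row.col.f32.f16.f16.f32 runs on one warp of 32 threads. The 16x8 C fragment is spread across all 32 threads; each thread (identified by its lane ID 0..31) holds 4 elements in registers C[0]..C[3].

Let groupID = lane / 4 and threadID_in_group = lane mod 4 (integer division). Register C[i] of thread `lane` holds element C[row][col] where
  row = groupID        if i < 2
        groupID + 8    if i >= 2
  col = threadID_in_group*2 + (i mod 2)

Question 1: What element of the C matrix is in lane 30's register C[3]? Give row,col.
L=30→G=30>>2=7, T=30&3=2
[3]→row 7+8=15  col 2·2+1=5

15,5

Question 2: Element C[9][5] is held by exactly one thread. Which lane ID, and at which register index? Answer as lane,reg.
6,3

r=9→G=1,rhi=1  c=5→T=2,p=1
L=1*4+2=6  i=1*2+1=3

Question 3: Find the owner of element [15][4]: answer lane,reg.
r=15⇒gr=7,Rb=1  c=4⇒th=2,odd=0
L=7*4+2=30  i=1*2+0=2

30,2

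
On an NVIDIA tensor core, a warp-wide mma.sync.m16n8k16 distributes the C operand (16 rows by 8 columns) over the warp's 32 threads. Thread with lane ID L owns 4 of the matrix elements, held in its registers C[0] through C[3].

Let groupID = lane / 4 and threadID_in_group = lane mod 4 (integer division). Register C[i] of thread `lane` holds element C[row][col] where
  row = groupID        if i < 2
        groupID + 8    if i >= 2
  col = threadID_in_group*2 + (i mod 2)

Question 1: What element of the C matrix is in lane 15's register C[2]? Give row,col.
lane 15->15/4=3, 15 mod 4=3
i=2  r:3+8->11  c:2·3+0->6

11,6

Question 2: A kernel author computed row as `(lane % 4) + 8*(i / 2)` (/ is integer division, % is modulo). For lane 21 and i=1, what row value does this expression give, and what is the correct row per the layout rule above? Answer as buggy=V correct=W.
buggy=1 correct=5

`(lane % 4) + 8*(i / 2)`[21,1]→1
lane 21→21/4=5, 21 mod 4=1
i=1  r:5+0→5  c:2·1+1→3
row: 1 vs 5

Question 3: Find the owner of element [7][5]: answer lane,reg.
r=7->g=7,rb=0  c=5->t=2,b0=1
L=7*4+2=30  i=0*2+1=1

30,1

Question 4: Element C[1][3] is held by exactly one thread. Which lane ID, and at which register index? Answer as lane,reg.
r: 1->gid=1,r8=0  c: 3->tid=1,i&1=1
L=1*4+1=5  i=0*2+1=1

5,1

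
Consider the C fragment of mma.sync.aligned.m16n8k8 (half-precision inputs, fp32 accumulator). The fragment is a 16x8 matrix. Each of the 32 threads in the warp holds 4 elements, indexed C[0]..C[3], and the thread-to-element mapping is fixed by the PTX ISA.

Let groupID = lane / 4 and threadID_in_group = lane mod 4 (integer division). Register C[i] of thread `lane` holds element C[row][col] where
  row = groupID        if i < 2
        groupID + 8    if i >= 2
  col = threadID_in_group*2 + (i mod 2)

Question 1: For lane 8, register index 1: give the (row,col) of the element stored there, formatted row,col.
2,1

lane 8: gr=2 (8/4), th=0 (8%4)
i=1: r=2+0=2, c=0*2+1=1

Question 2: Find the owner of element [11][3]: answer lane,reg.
13,3

r=11→G=3,rhi=1  c=3→T=1,p=1
L=3*4+1=13  i=1*2+1=3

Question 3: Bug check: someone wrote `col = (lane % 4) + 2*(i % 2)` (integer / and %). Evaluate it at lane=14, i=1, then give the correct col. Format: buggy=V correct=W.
`(lane % 4) + 2*(i % 2)`[14,1]->4
lane 14->14/4=3, 14 mod 4=2
i=1  r:3+0->3  c:2·2+1->5
col: 4 vs 5

buggy=4 correct=5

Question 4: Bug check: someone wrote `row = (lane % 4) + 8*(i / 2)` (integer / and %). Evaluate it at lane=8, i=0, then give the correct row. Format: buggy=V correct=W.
`(lane % 4) + 8*(i / 2)`[8,0]⇒0
L=8⇒gr=8>>2=2, th=8&3=0
[0]⇒row 2+0=2  col 0·2+0=0
row: 0 vs 2

buggy=0 correct=2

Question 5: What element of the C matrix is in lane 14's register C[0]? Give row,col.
3,4

lane 14: gr=3 (14/4), th=2 (14%4)
i=0: r=3+0=3, c=2*2+0=4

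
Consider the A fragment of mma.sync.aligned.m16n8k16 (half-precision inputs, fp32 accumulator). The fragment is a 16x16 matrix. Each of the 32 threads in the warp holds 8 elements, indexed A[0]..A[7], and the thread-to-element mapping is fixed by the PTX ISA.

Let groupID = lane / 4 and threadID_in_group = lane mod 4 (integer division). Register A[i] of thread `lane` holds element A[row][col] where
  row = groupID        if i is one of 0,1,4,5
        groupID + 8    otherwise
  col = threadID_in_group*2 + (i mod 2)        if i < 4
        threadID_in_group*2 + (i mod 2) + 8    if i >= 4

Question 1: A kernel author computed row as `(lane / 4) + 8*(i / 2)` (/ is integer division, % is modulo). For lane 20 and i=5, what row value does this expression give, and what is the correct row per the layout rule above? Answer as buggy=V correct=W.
`(lane / 4) + 8*(i / 2)`[20,5]→21
L=20→G=20>>2=5, T=20&3=0
[5]→row 5+0=5  col 0·2+1+8=9
row: 21 vs 5

buggy=21 correct=5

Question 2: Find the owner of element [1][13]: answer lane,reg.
r:1=>grp=1,rB=0  c:13=>cB=1,tig=2,lo=1
L=1*4+2=6  i=1*4+0*2+1=5

6,5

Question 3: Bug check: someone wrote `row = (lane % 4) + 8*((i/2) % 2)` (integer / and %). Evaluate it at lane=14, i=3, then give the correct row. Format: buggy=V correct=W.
`(lane % 4) + 8*((i/2) % 2)`[14,3]⇒10
lane 14: gr=3 (14/4), th=2 (14%4)
i=3: r=3+8=11, c=2*2+1+0=5
row: 10 vs 11

buggy=10 correct=11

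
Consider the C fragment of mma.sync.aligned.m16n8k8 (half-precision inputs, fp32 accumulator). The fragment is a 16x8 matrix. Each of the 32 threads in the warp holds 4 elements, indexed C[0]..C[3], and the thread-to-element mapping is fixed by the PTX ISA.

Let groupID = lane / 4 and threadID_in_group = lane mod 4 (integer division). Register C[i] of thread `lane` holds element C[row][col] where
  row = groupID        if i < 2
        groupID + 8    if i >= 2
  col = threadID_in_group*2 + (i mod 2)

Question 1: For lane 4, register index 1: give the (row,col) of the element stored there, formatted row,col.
lane 4: gr=1 (4/4), th=0 (4%4)
i=1: r=1+0=1, c=0*2+1=1

1,1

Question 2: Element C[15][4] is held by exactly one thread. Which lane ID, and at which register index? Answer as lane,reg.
30,2

r: 15->gid=7,r8=1  c: 4->tid=2,i&1=0
L=7*4+2=30  i=1*2+0=2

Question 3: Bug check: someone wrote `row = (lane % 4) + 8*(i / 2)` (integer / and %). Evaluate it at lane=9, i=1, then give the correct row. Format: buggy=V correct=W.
`(lane % 4) + 8*(i / 2)`[9,1]=>1
lane 9: grp=2 (9/4), tig=1 (9%4)
i=1: r=2+0=2, c=1*2+1=3
row: 1 vs 2

buggy=1 correct=2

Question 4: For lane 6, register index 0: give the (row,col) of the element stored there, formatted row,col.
1,4

6: gid=1,tid=2
[0] (1+0,2*2+0) = (1,4)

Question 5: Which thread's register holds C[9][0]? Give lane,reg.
r: 9->gid=1,r8=1  c: 0->tid=0,i&1=0
L=1*4+0=4  i=1*2+0=2

4,2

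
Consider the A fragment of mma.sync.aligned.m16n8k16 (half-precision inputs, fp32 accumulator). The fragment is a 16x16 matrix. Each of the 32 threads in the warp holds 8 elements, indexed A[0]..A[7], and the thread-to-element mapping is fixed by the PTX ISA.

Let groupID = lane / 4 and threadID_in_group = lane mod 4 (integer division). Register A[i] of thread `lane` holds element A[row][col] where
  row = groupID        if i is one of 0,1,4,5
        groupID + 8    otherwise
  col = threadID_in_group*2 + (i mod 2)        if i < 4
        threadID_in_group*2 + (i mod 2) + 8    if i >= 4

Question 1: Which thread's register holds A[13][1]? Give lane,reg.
20,3

r=13⇒gr=5,Rb=1  c=1⇒Cb=0,th=0,odd=1
L=5*4+0=20  i=0*4+1*2+1=3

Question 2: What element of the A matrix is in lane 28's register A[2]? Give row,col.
L=28→G=28>>2=7, T=28&3=0
[2]→row 7+8=15  col 0·2+0+0=0

15,0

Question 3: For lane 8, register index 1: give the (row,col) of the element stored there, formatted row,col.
L=8->gid=8>>2=2, tid=8&3=0
[1]->row 2+0=2  col 0·2+1+0=1

2,1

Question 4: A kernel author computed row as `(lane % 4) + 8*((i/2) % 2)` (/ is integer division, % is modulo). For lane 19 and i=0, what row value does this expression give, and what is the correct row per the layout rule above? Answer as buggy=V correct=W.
`(lane % 4) + 8*((i/2) % 2)`[19,0]→3
L=19→G=19>>2=4, T=19&3=3
[0]→row 4+0=4  col 3·2+0+0=6
row: 3 vs 4

buggy=3 correct=4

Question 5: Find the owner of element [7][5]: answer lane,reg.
r=7⇒gr=7,Rb=0  c=5⇒Cb=0,th=2,odd=1
L=7*4+2=30  i=0*4+0*2+1=1

30,1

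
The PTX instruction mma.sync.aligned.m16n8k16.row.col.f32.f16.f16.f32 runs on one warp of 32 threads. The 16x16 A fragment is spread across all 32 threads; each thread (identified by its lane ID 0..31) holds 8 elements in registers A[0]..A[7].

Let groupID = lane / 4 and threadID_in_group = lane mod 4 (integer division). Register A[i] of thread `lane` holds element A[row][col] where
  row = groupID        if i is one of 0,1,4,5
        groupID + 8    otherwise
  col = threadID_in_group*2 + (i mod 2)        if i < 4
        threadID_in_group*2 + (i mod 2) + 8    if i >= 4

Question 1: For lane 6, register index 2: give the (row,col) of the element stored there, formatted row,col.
L=6->g=6>>2=1, t=6&3=2
[2]->row 1+8=9  col 2·2+0+0=4

9,4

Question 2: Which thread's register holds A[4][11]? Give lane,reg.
r=4⇒gr=4,Rb=0  c=11⇒Cb=1,th=1,odd=1
L=4*4+1=17  i=1*4+0*2+1=5

17,5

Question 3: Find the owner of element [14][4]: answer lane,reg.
r=14->g=6,rb=1  c=4->cb=0,t=2,b0=0
L=6*4+2=26  i=0*4+1*2+0=2

26,2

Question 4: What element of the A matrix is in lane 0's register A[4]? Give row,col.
0,8

0: G=0,T=0
[4] (0+0,0*2+0+8) = (0,8)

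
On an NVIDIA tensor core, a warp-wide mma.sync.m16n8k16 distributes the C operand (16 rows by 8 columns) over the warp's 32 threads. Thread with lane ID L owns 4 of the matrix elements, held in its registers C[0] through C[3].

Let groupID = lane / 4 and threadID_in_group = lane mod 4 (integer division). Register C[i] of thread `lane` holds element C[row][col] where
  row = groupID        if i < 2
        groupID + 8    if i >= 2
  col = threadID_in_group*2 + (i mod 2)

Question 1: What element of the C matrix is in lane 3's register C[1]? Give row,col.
L=3->gid=3>>2=0, tid=3&3=3
[1]->row 0+0=0  col 3·2+1=7

0,7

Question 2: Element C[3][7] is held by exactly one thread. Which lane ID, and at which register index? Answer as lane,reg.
15,1

r: 3->gid=3,r8=0  c: 7->tid=3,i&1=1
L=3*4+3=15  i=0*2+1=1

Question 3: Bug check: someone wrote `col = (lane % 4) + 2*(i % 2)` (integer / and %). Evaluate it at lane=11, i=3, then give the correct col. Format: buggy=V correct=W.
buggy=5 correct=7

`(lane % 4) + 2*(i % 2)`[11,3]⇒5
lane 11: gr=2 (11/4), th=3 (11%4)
i=3: r=2+8=10, c=3*2+1=7
col: 5 vs 7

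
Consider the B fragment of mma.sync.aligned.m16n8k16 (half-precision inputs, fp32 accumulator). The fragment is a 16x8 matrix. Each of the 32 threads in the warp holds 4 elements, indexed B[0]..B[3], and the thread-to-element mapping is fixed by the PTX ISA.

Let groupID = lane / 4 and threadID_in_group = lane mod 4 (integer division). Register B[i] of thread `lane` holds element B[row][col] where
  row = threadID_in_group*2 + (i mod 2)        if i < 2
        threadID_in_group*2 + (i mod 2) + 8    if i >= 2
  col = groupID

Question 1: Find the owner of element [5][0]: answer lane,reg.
2,1

c=0⇒gr=0  r=5⇒Rb=0,th=2,odd=1
L=0*4+2=2  i=0*2+1=1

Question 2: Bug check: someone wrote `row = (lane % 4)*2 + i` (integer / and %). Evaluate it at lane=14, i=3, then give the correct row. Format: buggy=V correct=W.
`(lane % 4)*2 + i`[14,3]⇒7
lane 14: gr=3 (14/4), th=2 (14%4)
i=3: r=2*2+1+8=13, c=gr=3
row: 7 vs 13

buggy=7 correct=13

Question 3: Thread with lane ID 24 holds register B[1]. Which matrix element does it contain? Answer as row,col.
lane 24⇒24/4=6, 24 mod 4=0
i=1  r:2·0+1+0⇒1  c:6

1,6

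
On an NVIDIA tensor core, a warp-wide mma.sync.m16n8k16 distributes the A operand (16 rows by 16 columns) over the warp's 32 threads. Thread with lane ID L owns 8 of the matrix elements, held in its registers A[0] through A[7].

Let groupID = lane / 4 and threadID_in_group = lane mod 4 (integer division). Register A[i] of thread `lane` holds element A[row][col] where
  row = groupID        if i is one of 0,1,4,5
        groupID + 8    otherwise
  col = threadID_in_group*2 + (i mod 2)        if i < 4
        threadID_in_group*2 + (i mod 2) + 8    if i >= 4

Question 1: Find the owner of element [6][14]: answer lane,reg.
27,4

r=6->g=6,rb=0  c=14->cb=1,t=3,b0=0
L=6*4+3=27  i=1*4+0*2+0=4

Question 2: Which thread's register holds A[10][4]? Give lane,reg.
r=10→G=2,rhi=1  c=4→chi=0,T=2,p=0
L=2*4+2=10  i=0*4+1*2+0=2

10,2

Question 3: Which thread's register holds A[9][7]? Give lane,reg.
r=9⇒gr=1,Rb=1  c=7⇒Cb=0,th=3,odd=1
L=1*4+3=7  i=0*4+1*2+1=3

7,3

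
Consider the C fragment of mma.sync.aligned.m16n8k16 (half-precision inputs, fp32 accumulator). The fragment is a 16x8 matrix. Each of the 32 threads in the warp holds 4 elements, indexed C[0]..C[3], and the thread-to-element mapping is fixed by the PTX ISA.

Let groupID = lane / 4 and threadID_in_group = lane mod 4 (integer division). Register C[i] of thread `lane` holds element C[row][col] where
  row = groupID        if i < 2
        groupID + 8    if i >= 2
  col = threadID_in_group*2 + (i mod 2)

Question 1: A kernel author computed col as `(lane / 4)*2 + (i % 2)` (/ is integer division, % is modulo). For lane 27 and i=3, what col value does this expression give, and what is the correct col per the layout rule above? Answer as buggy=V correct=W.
buggy=13 correct=7

`(lane / 4)*2 + (i % 2)`[27,3]⇒13
lane 27⇒27/4=6, 27 mod 4=3
i=3  r:6+8⇒14  c:2·3+1⇒7
col: 13 vs 7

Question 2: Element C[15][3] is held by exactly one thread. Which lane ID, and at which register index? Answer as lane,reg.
r: 15->gid=7,r8=1  c: 3->tid=1,i&1=1
L=7*4+1=29  i=1*2+1=3

29,3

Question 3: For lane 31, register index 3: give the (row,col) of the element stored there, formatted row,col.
15,7

L=31⇒gr=31>>2=7, th=31&3=3
[3]⇒row 7+8=15  col 3·2+1=7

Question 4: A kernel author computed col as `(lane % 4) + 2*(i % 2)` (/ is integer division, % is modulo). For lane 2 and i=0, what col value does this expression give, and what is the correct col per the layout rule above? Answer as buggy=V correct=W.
`(lane % 4) + 2*(i % 2)`[2,0]->2
L=2->gid=2>>2=0, tid=2&3=2
[0]->row 0+0=0  col 2·2+0=4
col: 2 vs 4

buggy=2 correct=4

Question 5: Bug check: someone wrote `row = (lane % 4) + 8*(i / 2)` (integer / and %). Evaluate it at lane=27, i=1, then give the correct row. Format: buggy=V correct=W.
buggy=3 correct=6

`(lane % 4) + 8*(i / 2)`[27,1]=>3
27: grp=6,tig=3
[1] (6+0,3*2+1) = (6,7)
row: 3 vs 6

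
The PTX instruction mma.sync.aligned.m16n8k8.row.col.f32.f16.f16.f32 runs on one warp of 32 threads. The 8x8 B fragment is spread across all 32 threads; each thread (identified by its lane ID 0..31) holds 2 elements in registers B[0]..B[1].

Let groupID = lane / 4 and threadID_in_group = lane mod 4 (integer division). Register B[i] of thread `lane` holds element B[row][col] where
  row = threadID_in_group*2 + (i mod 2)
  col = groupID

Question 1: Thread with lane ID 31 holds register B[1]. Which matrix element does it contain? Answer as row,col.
7,7

L=31→G=31>>2=7, T=31&3=3
[1]→row 3·2+1=7  col G=7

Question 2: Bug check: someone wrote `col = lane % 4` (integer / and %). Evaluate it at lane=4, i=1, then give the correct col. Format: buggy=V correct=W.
buggy=0 correct=1

`lane % 4`[4,1]->0
lane 4: g=1 (4/4), t=0 (4%4)
i=1: r=0*2+1=1, c=g=1
col: 0 vs 1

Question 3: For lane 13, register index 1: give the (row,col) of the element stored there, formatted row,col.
13: gr=3,th=1
[1] (1*2+1,3) = (3,3)

3,3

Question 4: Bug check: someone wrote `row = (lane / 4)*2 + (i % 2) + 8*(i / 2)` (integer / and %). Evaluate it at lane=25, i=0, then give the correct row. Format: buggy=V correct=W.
buggy=12 correct=2

`(lane / 4)*2 + (i % 2) + 8*(i / 2)`[25,0]=>12
L=25=>grp=25>>2=6, tig=25&3=1
[0]=>row 1·2+0=2  col grp=6
row: 12 vs 2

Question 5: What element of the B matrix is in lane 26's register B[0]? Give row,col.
lane 26: grp=6 (26/4), tig=2 (26%4)
i=0: r=2*2+0=4, c=grp=6

4,6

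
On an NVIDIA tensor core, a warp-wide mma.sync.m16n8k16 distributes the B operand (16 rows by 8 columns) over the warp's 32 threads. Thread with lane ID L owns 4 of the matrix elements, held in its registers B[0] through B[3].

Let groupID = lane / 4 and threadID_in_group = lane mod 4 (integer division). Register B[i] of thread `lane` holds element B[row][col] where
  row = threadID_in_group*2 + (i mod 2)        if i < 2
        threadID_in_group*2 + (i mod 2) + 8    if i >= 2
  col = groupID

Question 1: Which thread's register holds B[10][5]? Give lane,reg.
c: 5->gid=5  r: 10->r8=1,tid=1,i&1=0
L=5*4+1=21  i=1*2+0=2

21,2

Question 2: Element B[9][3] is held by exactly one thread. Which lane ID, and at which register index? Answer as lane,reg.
c: 3->gid=3  r: 9->r8=1,tid=0,i&1=1
L=3*4+0=12  i=1*2+1=3

12,3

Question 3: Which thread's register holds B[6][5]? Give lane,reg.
23,0

c=5⇒gr=5  r=6⇒Rb=0,th=3,odd=0
L=5*4+3=23  i=0*2+0=0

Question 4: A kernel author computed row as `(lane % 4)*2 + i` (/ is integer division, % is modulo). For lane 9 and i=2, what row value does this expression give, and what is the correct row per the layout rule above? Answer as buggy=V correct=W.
buggy=4 correct=10

`(lane % 4)*2 + i`[9,2]->4
L=9->gid=9>>2=2, tid=9&3=1
[2]->row 1·2+0+8=10  col gid=2
row: 4 vs 10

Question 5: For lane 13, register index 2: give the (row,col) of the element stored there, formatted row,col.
lane 13: gid=3 (13/4), tid=1 (13%4)
i=2: r=1*2+0+8=10, c=gid=3

10,3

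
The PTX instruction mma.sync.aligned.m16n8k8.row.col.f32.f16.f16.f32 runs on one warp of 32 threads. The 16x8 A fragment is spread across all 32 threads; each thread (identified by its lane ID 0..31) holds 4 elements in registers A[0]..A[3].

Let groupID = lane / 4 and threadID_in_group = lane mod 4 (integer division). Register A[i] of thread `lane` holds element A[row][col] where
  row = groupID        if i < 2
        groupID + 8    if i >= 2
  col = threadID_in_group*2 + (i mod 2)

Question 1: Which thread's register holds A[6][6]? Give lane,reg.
r=6->g=6,rb=0  c=6->t=3,b0=0
L=6*4+3=27  i=0*2+0=0

27,0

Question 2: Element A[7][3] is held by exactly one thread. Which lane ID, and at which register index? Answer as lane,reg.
r=7→G=7,rhi=0  c=3→T=1,p=1
L=7*4+1=29  i=0*2+1=1

29,1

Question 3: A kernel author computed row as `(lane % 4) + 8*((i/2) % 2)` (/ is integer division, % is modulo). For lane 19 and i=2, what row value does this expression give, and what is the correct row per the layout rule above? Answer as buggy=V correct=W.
buggy=11 correct=12

`(lane % 4) + 8*((i/2) % 2)`[19,2]=>11
lane 19=>19/4=4, 19 mod 4=3
i=2  r:4+8=>12  c:2·3+0=>6
row: 11 vs 12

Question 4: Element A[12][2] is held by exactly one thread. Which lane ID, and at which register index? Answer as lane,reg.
17,2

r=12->g=4,rb=1  c=2->t=1,b0=0
L=4*4+1=17  i=1*2+0=2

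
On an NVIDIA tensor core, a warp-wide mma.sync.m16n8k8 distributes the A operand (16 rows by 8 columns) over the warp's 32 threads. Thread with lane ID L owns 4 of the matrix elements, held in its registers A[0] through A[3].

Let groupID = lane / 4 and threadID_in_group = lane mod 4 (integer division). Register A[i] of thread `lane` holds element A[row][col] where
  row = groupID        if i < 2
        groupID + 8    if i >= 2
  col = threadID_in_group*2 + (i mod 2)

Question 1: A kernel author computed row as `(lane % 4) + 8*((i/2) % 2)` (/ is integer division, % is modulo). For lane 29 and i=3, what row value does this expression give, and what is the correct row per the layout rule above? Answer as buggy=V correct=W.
`(lane % 4) + 8*((i/2) % 2)`[29,3]=>9
29: grp=7,tig=1
[3] (7+8,1*2+1) = (15,3)
row: 9 vs 15

buggy=9 correct=15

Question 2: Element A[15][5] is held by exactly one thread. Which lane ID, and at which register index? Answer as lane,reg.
30,3

r: 15->gid=7,r8=1  c: 5->tid=2,i&1=1
L=7*4+2=30  i=1*2+1=3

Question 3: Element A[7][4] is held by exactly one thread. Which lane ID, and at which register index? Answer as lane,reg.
30,0

r=7->g=7,rb=0  c=4->t=2,b0=0
L=7*4+2=30  i=0*2+0=0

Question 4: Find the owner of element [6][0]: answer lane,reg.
24,0

r: 6->gid=6,r8=0  c: 0->tid=0,i&1=0
L=6*4+0=24  i=0*2+0=0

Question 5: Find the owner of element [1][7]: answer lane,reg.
r=1→G=1,rhi=0  c=7→T=3,p=1
L=1*4+3=7  i=0*2+1=1

7,1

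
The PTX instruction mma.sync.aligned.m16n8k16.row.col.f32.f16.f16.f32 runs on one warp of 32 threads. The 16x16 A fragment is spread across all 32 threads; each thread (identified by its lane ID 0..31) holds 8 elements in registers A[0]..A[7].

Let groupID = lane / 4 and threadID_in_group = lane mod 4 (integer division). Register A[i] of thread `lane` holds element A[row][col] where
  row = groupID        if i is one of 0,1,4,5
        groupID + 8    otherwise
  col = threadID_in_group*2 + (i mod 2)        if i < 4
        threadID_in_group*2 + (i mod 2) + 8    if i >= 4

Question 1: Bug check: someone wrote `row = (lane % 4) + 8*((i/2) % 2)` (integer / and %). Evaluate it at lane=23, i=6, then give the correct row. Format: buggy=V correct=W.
`(lane % 4) + 8*((i/2) % 2)`[23,6]->11
lane 23: gid=5 (23/4), tid=3 (23%4)
i=6: r=5+8=13, c=3*2+0+8=14
row: 11 vs 13

buggy=11 correct=13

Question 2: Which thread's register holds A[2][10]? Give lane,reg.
r=2→G=2,rhi=0  c=10→chi=1,T=1,p=0
L=2*4+1=9  i=1*4+0*2+0=4

9,4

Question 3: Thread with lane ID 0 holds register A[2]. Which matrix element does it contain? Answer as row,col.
8,0

lane 0->0/4=0, 0 mod 4=0
i=2  r:0+8->8  c:2·0+0+0->0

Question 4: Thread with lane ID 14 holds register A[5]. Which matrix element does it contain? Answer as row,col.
3,13

L=14⇒gr=14>>2=3, th=14&3=2
[5]⇒row 3+0=3  col 2·2+1+8=13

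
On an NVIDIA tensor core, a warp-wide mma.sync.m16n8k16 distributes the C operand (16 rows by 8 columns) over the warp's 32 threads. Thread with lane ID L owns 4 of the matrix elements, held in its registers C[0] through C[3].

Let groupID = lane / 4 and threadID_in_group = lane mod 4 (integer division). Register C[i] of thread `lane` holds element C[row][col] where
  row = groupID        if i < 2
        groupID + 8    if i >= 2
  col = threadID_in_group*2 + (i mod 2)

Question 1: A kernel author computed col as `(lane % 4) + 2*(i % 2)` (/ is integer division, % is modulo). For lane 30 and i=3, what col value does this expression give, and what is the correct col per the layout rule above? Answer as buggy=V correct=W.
`(lane % 4) + 2*(i % 2)`[30,3]->4
lane 30: gid=7 (30/4), tid=2 (30%4)
i=3: r=7+8=15, c=2*2+1=5
col: 4 vs 5

buggy=4 correct=5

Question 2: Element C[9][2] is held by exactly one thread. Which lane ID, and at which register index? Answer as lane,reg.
r: 9->gid=1,r8=1  c: 2->tid=1,i&1=0
L=1*4+1=5  i=1*2+0=2

5,2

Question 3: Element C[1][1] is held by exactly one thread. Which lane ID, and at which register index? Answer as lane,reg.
r: 1->gid=1,r8=0  c: 1->tid=0,i&1=1
L=1*4+0=4  i=0*2+1=1

4,1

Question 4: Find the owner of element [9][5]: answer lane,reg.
r=9->g=1,rb=1  c=5->t=2,b0=1
L=1*4+2=6  i=1*2+1=3

6,3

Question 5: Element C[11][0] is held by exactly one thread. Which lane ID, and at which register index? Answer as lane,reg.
12,2

r=11→G=3,rhi=1  c=0→T=0,p=0
L=3*4+0=12  i=1*2+0=2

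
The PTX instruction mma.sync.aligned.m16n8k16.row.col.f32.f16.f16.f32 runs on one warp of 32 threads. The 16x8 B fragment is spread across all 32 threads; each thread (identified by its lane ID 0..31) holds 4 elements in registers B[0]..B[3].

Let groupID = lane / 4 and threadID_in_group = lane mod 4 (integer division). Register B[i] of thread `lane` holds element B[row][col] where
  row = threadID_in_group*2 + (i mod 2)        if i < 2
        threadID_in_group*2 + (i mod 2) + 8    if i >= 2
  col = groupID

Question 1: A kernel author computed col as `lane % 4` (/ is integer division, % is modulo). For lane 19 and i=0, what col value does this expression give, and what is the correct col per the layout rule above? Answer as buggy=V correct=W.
`lane % 4`[19,0]->3
19: g=4,t=3
[0] (3*2+0+0,4) = (6,4)
col: 3 vs 4

buggy=3 correct=4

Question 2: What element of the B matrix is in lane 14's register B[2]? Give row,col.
L=14->gid=14>>2=3, tid=14&3=2
[2]->row 2·2+0+8=12  col gid=3

12,3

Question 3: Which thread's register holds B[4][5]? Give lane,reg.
22,0

c=5→G=5  r=4→rhi=0,T=2,p=0
L=5*4+2=22  i=0*2+0=0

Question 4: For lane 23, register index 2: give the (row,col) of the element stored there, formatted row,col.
L=23→G=23>>2=5, T=23&3=3
[2]→row 3·2+0+8=14  col G=5

14,5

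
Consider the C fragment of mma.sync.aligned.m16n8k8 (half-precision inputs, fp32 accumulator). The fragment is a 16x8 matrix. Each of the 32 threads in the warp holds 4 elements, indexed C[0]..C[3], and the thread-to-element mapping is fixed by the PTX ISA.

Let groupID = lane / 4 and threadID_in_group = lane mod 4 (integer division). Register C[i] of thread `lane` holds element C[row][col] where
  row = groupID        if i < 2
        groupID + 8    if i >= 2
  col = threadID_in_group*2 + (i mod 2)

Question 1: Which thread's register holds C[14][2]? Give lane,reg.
25,2

r=14→G=6,rhi=1  c=2→T=1,p=0
L=6*4+1=25  i=1*2+0=2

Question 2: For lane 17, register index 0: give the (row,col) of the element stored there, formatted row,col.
4,2

17: g=4,t=1
[0] (4+0,1*2+0) = (4,2)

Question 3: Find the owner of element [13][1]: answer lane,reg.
20,3

r=13->g=5,rb=1  c=1->t=0,b0=1
L=5*4+0=20  i=1*2+1=3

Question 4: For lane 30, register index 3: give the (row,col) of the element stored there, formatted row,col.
15,5

30: G=7,T=2
[3] (7+8,2*2+1) = (15,5)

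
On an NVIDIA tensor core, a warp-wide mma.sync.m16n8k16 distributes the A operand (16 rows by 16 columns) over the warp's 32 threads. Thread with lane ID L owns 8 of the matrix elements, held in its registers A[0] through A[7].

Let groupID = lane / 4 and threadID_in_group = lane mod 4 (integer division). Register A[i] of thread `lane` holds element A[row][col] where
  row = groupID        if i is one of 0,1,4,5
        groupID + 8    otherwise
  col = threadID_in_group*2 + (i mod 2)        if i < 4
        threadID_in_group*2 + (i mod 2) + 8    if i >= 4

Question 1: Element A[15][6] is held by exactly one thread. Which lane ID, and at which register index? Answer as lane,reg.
31,2

r: 15->gid=7,r8=1  c: 6->c8=0,tid=3,i&1=0
L=7*4+3=31  i=0*4+1*2+0=2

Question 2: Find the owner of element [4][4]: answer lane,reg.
18,0

r=4⇒gr=4,Rb=0  c=4⇒Cb=0,th=2,odd=0
L=4*4+2=18  i=0*4+0*2+0=0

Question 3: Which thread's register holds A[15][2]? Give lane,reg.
29,2

r:15=>grp=7,rB=1  c:2=>cB=0,tig=1,lo=0
L=7*4+1=29  i=0*4+1*2+0=2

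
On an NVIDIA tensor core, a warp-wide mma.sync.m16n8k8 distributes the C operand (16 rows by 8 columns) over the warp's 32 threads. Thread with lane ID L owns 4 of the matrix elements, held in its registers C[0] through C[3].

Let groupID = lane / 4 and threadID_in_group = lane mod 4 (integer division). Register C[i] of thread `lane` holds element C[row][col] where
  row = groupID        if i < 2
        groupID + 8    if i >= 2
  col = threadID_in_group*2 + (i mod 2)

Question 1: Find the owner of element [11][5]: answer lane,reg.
14,3

r:11=>grp=3,rB=1  c:5=>tig=2,lo=1
L=3*4+2=14  i=1*2+1=3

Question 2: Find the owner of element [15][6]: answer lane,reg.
r=15->g=7,rb=1  c=6->t=3,b0=0
L=7*4+3=31  i=1*2+0=2

31,2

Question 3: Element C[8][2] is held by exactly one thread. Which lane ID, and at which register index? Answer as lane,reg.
r: 8->gid=0,r8=1  c: 2->tid=1,i&1=0
L=0*4+1=1  i=1*2+0=2

1,2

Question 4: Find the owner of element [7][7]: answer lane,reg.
31,1

r=7→G=7,rhi=0  c=7→T=3,p=1
L=7*4+3=31  i=0*2+1=1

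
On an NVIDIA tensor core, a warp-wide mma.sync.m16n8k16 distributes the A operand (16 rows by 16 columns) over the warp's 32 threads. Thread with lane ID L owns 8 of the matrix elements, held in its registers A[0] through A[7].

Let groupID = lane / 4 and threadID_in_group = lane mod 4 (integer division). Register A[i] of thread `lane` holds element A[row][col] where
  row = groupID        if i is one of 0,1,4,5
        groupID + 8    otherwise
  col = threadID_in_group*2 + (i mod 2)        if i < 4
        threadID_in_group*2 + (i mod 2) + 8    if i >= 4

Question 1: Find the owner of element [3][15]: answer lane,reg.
r=3→G=3,rhi=0  c=15→chi=1,T=3,p=1
L=3*4+3=15  i=1*4+0*2+1=5

15,5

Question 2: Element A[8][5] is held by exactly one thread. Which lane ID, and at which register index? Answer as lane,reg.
2,3

r:8=>grp=0,rB=1  c:5=>cB=0,tig=2,lo=1
L=0*4+2=2  i=0*4+1*2+1=3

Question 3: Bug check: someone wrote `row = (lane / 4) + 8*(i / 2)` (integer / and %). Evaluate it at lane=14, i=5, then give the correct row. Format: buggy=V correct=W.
`(lane / 4) + 8*(i / 2)`[14,5]->19
lane 14: gid=3 (14/4), tid=2 (14%4)
i=5: r=3+0=3, c=2*2+1+8=13
row: 19 vs 3

buggy=19 correct=3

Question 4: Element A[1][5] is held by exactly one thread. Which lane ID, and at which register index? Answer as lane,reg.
6,1

r: 1->gid=1,r8=0  c: 5->c8=0,tid=2,i&1=1
L=1*4+2=6  i=0*4+0*2+1=1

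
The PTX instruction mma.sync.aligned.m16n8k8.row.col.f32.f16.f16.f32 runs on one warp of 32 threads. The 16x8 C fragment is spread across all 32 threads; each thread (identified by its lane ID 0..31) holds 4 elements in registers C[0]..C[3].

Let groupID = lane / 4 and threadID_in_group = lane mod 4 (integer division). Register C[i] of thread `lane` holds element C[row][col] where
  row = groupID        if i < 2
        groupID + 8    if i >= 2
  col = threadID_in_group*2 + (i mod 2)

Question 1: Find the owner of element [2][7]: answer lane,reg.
r=2⇒gr=2,Rb=0  c=7⇒th=3,odd=1
L=2*4+3=11  i=0*2+1=1

11,1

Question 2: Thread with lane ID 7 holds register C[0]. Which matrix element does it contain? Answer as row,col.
1,6

lane 7: g=1 (7/4), t=3 (7%4)
i=0: r=1+0=1, c=3*2+0=6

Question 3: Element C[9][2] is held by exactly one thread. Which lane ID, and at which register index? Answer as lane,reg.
5,2

r:9=>grp=1,rB=1  c:2=>tig=1,lo=0
L=1*4+1=5  i=1*2+0=2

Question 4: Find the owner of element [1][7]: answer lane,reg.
r=1⇒gr=1,Rb=0  c=7⇒th=3,odd=1
L=1*4+3=7  i=0*2+1=1

7,1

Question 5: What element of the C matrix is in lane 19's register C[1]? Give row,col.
lane 19: g=4 (19/4), t=3 (19%4)
i=1: r=4+0=4, c=3*2+1=7

4,7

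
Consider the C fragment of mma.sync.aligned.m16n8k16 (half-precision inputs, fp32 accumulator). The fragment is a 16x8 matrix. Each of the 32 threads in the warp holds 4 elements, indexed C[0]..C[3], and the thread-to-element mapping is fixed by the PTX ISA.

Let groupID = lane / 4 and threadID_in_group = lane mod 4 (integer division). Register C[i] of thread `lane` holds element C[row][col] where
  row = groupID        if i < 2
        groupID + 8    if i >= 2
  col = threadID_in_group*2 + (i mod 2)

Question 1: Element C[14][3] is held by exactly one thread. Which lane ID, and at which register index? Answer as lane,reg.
r=14→G=6,rhi=1  c=3→T=1,p=1
L=6*4+1=25  i=1*2+1=3

25,3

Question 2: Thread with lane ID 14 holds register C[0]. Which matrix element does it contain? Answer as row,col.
3,4

lane 14→14/4=3, 14 mod 4=2
i=0  r:3+0→3  c:2·2+0→4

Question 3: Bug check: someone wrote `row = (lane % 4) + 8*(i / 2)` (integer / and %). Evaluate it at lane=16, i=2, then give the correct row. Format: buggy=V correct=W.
buggy=8 correct=12

`(lane % 4) + 8*(i / 2)`[16,2]->8
lane 16: g=4 (16/4), t=0 (16%4)
i=2: r=4+8=12, c=0*2+0=0
row: 8 vs 12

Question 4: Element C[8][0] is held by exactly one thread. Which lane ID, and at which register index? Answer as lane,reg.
r=8->g=0,rb=1  c=0->t=0,b0=0
L=0*4+0=0  i=1*2+0=2

0,2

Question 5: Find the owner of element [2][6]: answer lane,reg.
11,0

r: 2->gid=2,r8=0  c: 6->tid=3,i&1=0
L=2*4+3=11  i=0*2+0=0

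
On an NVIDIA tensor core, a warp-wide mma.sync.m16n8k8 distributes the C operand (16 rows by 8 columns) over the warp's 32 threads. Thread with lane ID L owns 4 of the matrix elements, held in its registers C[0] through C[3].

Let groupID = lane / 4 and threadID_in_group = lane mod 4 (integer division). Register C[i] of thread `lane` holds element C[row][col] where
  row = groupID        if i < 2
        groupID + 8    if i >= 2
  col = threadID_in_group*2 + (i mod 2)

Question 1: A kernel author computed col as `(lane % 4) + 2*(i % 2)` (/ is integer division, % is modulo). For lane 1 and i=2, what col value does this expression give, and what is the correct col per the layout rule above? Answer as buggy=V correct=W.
buggy=1 correct=2

`(lane % 4) + 2*(i % 2)`[1,2]=>1
1: grp=0,tig=1
[2] (0+8,1*2+0) = (8,2)
col: 1 vs 2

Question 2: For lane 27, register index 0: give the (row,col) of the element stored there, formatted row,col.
6,6

lane 27: gid=6 (27/4), tid=3 (27%4)
i=0: r=6+0=6, c=3*2+0=6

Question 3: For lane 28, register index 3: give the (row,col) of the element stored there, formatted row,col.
15,1

28: gid=7,tid=0
[3] (7+8,0*2+1) = (15,1)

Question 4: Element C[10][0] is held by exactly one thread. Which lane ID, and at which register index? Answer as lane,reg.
8,2

r:10=>grp=2,rB=1  c:0=>tig=0,lo=0
L=2*4+0=8  i=1*2+0=2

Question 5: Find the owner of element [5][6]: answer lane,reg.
r: 5->gid=5,r8=0  c: 6->tid=3,i&1=0
L=5*4+3=23  i=0*2+0=0

23,0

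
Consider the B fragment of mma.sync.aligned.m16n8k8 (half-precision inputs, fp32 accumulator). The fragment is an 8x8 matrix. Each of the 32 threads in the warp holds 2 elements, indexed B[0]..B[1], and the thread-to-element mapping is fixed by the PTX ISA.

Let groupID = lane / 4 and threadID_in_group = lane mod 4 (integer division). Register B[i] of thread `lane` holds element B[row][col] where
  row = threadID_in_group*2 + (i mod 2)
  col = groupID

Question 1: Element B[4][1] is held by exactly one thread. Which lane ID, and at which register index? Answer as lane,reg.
c=1⇒gr=1  r=4⇒th=2,odd=0
L=1*4+2=6  i=0=0

6,0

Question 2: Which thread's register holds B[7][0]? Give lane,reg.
3,1

c:0=>grp=0  r:7=>tig=3,lo=1
L=0*4+3=3  i=1=1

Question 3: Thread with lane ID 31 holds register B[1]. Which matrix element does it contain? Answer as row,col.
lane 31: grp=7 (31/4), tig=3 (31%4)
i=1: r=3*2+1=7, c=grp=7

7,7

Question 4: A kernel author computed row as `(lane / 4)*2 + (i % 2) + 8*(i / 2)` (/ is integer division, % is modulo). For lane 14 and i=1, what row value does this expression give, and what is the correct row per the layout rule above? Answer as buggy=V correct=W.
`(lane / 4)*2 + (i % 2) + 8*(i / 2)`[14,1]=>7
lane 14=>14/4=3, 14 mod 4=2
i=1  r:2·2+1=>5  c:3
row: 7 vs 5

buggy=7 correct=5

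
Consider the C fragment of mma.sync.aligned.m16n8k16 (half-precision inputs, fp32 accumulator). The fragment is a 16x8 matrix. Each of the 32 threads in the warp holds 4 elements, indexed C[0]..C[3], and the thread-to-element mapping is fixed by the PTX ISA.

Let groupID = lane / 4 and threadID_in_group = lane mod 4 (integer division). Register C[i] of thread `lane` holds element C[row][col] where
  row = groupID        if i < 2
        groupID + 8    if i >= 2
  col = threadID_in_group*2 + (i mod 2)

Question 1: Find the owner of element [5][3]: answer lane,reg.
r:5=>grp=5,rB=0  c:3=>tig=1,lo=1
L=5*4+1=21  i=0*2+1=1

21,1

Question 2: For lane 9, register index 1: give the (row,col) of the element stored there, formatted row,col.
L=9→G=9>>2=2, T=9&3=1
[1]→row 2+0=2  col 1·2+1=3

2,3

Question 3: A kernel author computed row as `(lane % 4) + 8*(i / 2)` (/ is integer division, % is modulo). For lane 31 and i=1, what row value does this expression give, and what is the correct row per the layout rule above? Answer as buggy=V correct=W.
`(lane % 4) + 8*(i / 2)`[31,1]→3
31: G=7,T=3
[1] (7+0,3*2+1) = (7,7)
row: 3 vs 7

buggy=3 correct=7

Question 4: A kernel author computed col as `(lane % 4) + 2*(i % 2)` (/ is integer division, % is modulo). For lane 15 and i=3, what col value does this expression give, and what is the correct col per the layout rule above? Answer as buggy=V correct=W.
`(lane % 4) + 2*(i % 2)`[15,3]=>5
lane 15: grp=3 (15/4), tig=3 (15%4)
i=3: r=3+8=11, c=3*2+1=7
col: 5 vs 7

buggy=5 correct=7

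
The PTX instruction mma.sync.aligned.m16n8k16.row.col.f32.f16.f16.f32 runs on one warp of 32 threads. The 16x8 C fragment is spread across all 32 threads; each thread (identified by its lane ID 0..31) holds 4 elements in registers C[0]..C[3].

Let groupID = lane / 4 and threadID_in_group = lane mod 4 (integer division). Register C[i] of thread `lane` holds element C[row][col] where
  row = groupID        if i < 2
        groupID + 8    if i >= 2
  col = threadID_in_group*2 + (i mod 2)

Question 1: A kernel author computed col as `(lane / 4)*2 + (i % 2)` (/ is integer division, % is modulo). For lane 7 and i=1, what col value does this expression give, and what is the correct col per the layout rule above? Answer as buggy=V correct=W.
`(lane / 4)*2 + (i % 2)`[7,1]→3
lane 7→7/4=1, 7 mod 4=3
i=1  r:1+0→1  c:2·3+1→7
col: 3 vs 7

buggy=3 correct=7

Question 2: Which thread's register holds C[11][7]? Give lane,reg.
r:11=>grp=3,rB=1  c:7=>tig=3,lo=1
L=3*4+3=15  i=1*2+1=3

15,3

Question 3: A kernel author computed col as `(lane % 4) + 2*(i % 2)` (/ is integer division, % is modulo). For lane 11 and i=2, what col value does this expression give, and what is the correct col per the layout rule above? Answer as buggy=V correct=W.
buggy=3 correct=6

`(lane % 4) + 2*(i % 2)`[11,2]->3
lane 11->11/4=2, 11 mod 4=3
i=2  r:2+8->10  c:2·3+0->6
col: 3 vs 6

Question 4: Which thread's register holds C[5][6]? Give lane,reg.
23,0

r=5→G=5,rhi=0  c=6→T=3,p=0
L=5*4+3=23  i=0*2+0=0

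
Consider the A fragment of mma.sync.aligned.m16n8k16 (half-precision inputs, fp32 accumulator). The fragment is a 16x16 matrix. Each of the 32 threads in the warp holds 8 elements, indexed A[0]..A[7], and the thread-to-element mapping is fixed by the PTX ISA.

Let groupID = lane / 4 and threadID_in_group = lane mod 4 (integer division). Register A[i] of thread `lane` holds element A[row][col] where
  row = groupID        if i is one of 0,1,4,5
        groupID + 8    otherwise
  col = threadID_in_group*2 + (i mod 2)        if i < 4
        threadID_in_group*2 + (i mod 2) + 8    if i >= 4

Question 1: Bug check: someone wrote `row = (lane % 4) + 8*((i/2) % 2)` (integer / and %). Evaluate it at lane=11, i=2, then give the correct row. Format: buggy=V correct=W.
buggy=11 correct=10

`(lane % 4) + 8*((i/2) % 2)`[11,2]⇒11
lane 11: gr=2 (11/4), th=3 (11%4)
i=2: r=2+8=10, c=3*2+0+0=6
row: 11 vs 10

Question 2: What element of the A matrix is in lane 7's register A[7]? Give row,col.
L=7=>grp=7>>2=1, tig=7&3=3
[7]=>row 1+8=9  col 3·2+1+8=15

9,15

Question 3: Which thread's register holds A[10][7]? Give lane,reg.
r=10->g=2,rb=1  c=7->cb=0,t=3,b0=1
L=2*4+3=11  i=0*4+1*2+1=3

11,3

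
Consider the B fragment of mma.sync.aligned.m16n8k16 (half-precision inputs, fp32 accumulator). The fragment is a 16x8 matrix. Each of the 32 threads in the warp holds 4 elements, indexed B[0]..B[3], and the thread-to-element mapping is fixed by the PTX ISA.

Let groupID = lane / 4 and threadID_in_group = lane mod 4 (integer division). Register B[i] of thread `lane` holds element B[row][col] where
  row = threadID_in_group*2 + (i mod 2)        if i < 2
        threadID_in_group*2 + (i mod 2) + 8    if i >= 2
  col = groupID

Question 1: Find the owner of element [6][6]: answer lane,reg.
27,0

c=6→G=6  r=6→rhi=0,T=3,p=0
L=6*4+3=27  i=0*2+0=0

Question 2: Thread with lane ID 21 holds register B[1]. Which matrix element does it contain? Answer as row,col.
lane 21: G=5 (21/4), T=1 (21%4)
i=1: r=1*2+1+0=3, c=G=5

3,5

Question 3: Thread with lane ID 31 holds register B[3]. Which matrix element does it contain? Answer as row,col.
15,7

lane 31: gid=7 (31/4), tid=3 (31%4)
i=3: r=3*2+1+8=15, c=gid=7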